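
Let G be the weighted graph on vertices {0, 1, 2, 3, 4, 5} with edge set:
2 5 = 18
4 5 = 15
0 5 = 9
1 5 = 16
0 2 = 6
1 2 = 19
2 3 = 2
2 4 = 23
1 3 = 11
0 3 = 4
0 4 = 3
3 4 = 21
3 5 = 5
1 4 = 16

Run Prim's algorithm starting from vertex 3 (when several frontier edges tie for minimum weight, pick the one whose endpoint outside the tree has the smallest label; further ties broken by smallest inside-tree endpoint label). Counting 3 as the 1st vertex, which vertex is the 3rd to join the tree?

Grow the tree from 3 using Prim:
Step 1: cheapest edge leaving the tree is 2 3 (2); add 2.
Step 2: cheapest edge leaving the tree is 0 3 (4); add 0.
Step 3: cheapest edge leaving the tree is 0 4 (3); add 4.
Step 4: cheapest edge leaving the tree is 3 5 (5); add 5.
Step 5: cheapest edge leaving the tree is 1 3 (11); add 1.
Vertex order: 3, 2, 0, 4, 5, 1. The 3rd vertex is 0.

0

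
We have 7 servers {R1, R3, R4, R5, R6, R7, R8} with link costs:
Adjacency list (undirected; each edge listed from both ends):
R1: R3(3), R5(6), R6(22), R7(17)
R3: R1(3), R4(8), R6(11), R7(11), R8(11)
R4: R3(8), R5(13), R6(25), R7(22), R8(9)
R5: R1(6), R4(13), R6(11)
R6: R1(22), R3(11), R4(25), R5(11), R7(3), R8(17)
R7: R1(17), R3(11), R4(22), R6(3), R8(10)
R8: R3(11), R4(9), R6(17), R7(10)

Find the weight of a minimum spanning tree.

39

Kruskal's algorithm — process edges by increasing weight (ties by edge label):
R1–R3 (3): add. Components now {R1,R3} {R5} {R8} {R4} {R7} {R6}
R6–R7 (3): add. Components now {R1,R3} {R5} {R8} {R4} {R6,R7}
R1–R5 (6): add. Components now {R1,R3,R5} {R8} {R4} {R6,R7}
R3–R4 (8): add. Components now {R1,R3,R4,R5} {R8} {R6,R7}
R4–R8 (9): add. Components now {R1,R3,R4,R5,R8} {R6,R7}
R7–R8 (10): add. Components now {R1,R3,R4,R5,R6,R7,R8}
MST edges: R1–R3, R6–R7, R1–R5, R3–R4, R4–R8, R7–R8; total weight 3+3+6+8+9+10 = 39.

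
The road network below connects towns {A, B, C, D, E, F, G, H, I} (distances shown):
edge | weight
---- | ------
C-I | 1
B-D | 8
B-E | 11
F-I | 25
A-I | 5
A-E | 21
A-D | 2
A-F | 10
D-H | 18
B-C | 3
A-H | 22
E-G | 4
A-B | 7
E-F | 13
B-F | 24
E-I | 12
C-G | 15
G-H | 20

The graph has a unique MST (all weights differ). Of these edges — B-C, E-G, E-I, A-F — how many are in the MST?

3

Sort edges by weight, then run Kruskal:
C-I (1): add — endpoints in different components.
A-D (2): add — endpoints in different components.
B-C (3): add — endpoints in different components.
E-G (4): add — endpoints in different components.
A-I (5): add — endpoints in different components.
A-B (7): skip — A and B already connected.
B-D (8): skip — B and D already connected.
A-F (10): add — endpoints in different components.
B-E (11): add — endpoints in different components.
E-I (12): skip — E and I already connected.
E-F (13): skip — E and F already connected.
C-G (15): skip — C and G already connected.
D-H (18): add — endpoints in different components.
MST edge set: {C-I, A-D, B-C, E-G, A-I, A-F, B-E, D-H}.
Of the listed edges, {B-C, E-G, A-F} are in the MST → 3.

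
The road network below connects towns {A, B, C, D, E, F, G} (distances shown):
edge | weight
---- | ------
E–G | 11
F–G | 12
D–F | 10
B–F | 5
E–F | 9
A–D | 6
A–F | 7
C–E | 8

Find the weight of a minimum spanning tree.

46

Sort edges by weight, then run Kruskal:
B–F (5): add — endpoints in different components.
A–D (6): add — endpoints in different components.
A–F (7): add — endpoints in different components.
C–E (8): add — endpoints in different components.
E–F (9): add — endpoints in different components.
D–F (10): skip — D and F already connected.
E–G (11): add — endpoints in different components.
MST edges: B–F, A–D, A–F, C–E, E–F, E–G; total weight 5+6+7+8+9+11 = 46.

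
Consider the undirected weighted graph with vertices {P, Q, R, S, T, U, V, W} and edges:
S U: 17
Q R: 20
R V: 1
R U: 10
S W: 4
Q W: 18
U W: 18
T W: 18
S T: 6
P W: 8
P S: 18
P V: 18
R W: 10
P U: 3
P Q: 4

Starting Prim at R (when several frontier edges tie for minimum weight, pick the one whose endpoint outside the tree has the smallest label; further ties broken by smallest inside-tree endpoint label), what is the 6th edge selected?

Prim, starting at R.
Step 1: cheapest edge leaving the tree is R V (1); add V.
Step 2: cheapest edge leaving the tree is R U (10); add U.
Step 3: cheapest edge leaving the tree is P U (3); add P.
Step 4: cheapest edge leaving the tree is P Q (4); add Q.
Step 5: cheapest edge leaving the tree is P W (8); add W.
Step 6: cheapest edge leaving the tree is S W (4); add S.
Step 7: cheapest edge leaving the tree is S T (6); add T.
The 6th edge added is S W.

S-W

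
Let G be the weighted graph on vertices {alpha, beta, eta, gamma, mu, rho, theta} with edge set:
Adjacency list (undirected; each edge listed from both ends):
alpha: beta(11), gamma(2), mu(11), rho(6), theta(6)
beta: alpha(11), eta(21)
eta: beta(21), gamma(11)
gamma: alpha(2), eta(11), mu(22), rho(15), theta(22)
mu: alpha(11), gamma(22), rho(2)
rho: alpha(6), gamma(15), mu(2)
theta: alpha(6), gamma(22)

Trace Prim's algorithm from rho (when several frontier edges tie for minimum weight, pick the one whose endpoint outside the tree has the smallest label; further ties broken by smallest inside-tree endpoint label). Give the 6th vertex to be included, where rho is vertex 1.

beta

Grow the tree from rho using Prim:
Step 1: cheapest edge leaving the tree is mu—rho (2); add mu.
Step 2: cheapest edge leaving the tree is alpha—rho (6); add alpha.
Step 3: cheapest edge leaving the tree is alpha—gamma (2); add gamma.
Step 4: cheapest edge leaving the tree is alpha—theta (6); add theta.
Step 5: cheapest edge leaving the tree is alpha—beta (11); add beta.
Step 6: cheapest edge leaving the tree is eta—gamma (11); add eta.
Vertex order: rho, mu, alpha, gamma, theta, beta, eta. The 6th vertex is beta.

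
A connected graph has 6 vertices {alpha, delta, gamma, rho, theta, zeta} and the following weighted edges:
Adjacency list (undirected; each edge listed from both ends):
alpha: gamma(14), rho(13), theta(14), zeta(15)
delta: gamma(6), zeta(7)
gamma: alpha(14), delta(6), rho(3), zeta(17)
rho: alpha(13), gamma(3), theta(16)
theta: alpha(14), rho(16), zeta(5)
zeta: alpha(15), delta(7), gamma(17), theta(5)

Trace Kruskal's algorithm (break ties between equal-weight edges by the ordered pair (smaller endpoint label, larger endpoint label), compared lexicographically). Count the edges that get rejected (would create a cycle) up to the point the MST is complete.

Sort edges by weight, then run Kruskal:
gamma–rho (3): add. Components now {gamma,rho} {alpha} {theta} {delta} {zeta}
theta–zeta (5): add. Components now {gamma,rho} {alpha} {theta,zeta} {delta}
delta–gamma (6): add. Components now {delta,gamma,rho} {alpha} {theta,zeta}
delta–zeta (7): add. Components now {delta,gamma,rho,theta,zeta} {alpha}
alpha–rho (13): add. Components now {alpha,delta,gamma,rho,theta,zeta}
Edges rejected before the tree was complete: 0.

0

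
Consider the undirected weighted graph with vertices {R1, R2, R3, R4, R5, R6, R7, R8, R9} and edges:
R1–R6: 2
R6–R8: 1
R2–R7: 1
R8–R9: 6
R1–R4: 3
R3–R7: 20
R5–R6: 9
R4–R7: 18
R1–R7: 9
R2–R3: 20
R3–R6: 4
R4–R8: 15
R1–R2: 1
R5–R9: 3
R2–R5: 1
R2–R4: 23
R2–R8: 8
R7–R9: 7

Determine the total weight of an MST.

Sort edges by weight, then run Kruskal:
R1–R2 (1): add — endpoints in different components.
R2–R5 (1): add — endpoints in different components.
R2–R7 (1): add — endpoints in different components.
R6–R8 (1): add — endpoints in different components.
R1–R6 (2): add — endpoints in different components.
R1–R4 (3): add — endpoints in different components.
R5–R9 (3): add — endpoints in different components.
R3–R6 (4): add — endpoints in different components.
MST edges: R1–R2, R2–R5, R2–R7, R6–R8, R1–R6, R1–R4, R5–R9, R3–R6; total weight 1+1+1+1+2+3+3+4 = 16.

16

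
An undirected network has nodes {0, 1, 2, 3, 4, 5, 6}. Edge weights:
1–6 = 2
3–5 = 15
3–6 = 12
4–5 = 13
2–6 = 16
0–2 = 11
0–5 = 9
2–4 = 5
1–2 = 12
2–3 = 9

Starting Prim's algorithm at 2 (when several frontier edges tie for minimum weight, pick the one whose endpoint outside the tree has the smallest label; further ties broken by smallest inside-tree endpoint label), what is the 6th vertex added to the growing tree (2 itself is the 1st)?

1

Prim's algorithm from 2:
Step 1: frontier [2–4 5, 2–3 9, 0–2 11, 1–2 12, 2–6 16] → take 2–4 (5); add 4.
Step 2: frontier [2–3 9, 0–2 11, 1–2 12, 2–6 16, 4–5 13] → take 2–3 (9); add 3.
Step 3: frontier [0–2 11, 1–2 12, 2–6 16, 3–6 12, 3–5 15, 4–5 13] → take 0–2 (11); add 0.
Step 4: frontier [0–5 9, 1–2 12, 2–6 16, 3–6 12, 3–5 15, 4–5 13] → take 0–5 (9); add 5.
Step 5: frontier [1–2 12, 2–6 16, 3–6 12] → take 1–2 (12); add 1.
Step 6: frontier [1–6 2, 2–6 16, 3–6 12] → take 1–6 (2); add 6.
Vertex order: 2, 4, 3, 0, 5, 1, 6. The 6th vertex is 1.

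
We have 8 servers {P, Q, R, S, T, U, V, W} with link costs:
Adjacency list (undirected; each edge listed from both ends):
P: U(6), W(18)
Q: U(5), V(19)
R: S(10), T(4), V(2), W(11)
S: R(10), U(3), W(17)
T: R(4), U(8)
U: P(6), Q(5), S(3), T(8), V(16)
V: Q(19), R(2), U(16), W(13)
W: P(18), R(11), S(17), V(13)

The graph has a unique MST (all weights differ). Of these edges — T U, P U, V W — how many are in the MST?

Kruskal's algorithm — process edges by increasing weight (ties by edge label):
R V (2): add — endpoints in different components.
S U (3): add — endpoints in different components.
R T (4): add — endpoints in different components.
Q U (5): add — endpoints in different components.
P U (6): add — endpoints in different components.
T U (8): add — endpoints in different components.
R S (10): skip — S and R already connected.
R W (11): add — endpoints in different components.
MST edge set: {R V, S U, R T, Q U, P U, T U, R W}.
Of the listed edges, {T U, P U} are in the MST → 2.

2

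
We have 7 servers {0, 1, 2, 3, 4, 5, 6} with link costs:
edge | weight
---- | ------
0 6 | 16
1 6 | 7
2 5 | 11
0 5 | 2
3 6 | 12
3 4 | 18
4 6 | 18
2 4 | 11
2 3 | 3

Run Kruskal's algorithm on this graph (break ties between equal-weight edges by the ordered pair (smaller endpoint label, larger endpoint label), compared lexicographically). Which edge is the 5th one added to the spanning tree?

Kruskal's algorithm — process edges by increasing weight (ties by edge label):
0 5 (2): add — endpoints in different components.
2 3 (3): add — endpoints in different components.
1 6 (7): add — endpoints in different components.
2 4 (11): add — endpoints in different components.
2 5 (11): add — endpoints in different components.
3 6 (12): add — endpoints in different components.
The 5th edge added is 2 5.

2-5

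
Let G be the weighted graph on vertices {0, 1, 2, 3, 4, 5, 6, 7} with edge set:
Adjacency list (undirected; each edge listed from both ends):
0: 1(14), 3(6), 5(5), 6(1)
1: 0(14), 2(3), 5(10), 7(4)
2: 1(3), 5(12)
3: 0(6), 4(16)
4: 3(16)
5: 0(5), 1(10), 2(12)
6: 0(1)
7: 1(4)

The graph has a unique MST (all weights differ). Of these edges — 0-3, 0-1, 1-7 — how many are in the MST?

Sort edges by weight, then run Kruskal:
0-6 (1): add — endpoints in different components.
1-2 (3): add — endpoints in different components.
1-7 (4): add — endpoints in different components.
0-5 (5): add — endpoints in different components.
0-3 (6): add — endpoints in different components.
1-5 (10): add — endpoints in different components.
2-5 (12): skip — 2 and 5 already connected.
0-1 (14): skip — 0 and 1 already connected.
3-4 (16): add — endpoints in different components.
MST edge set: {0-6, 1-2, 1-7, 0-5, 0-3, 1-5, 3-4}.
Of the listed edges, {0-3, 1-7} are in the MST → 2.

2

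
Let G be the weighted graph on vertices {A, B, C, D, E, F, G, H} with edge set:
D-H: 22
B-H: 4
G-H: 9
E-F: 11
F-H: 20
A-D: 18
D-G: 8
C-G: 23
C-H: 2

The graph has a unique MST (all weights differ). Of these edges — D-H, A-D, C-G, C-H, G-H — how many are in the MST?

3

Kruskal's algorithm — process edges by increasing weight (ties by edge label):
C-H (2): add — endpoints in different components.
B-H (4): add — endpoints in different components.
D-G (8): add — endpoints in different components.
G-H (9): add — endpoints in different components.
E-F (11): add — endpoints in different components.
A-D (18): add — endpoints in different components.
F-H (20): add — endpoints in different components.
MST edge set: {C-H, B-H, D-G, G-H, E-F, A-D, F-H}.
Of the listed edges, {A-D, C-H, G-H} are in the MST → 3.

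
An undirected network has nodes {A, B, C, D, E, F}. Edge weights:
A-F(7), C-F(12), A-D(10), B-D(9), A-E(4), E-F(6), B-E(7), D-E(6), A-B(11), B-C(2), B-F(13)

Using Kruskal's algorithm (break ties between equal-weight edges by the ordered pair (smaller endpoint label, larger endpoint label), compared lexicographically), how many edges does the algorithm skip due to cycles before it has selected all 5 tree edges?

1

Sort edges by weight, then run Kruskal:
B-C (2): add — endpoints in different components.
A-E (4): add — endpoints in different components.
D-E (6): add — endpoints in different components.
E-F (6): add — endpoints in different components.
A-F (7): skip — A and F already connected.
B-E (7): add — endpoints in different components.
Edges rejected before the tree was complete: 1.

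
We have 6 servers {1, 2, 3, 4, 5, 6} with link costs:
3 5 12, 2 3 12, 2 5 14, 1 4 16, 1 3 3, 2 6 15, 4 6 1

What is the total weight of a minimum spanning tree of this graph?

Prim's algorithm from 6:
Step 1: cheapest edge leaving the tree is 4 6 (1); add 4.
Step 2: cheapest edge leaving the tree is 2 6 (15); add 2.
Step 3: cheapest edge leaving the tree is 2 3 (12); add 3.
Step 4: cheapest edge leaving the tree is 1 3 (3); add 1.
Step 5: cheapest edge leaving the tree is 3 5 (12); add 5.
MST edges: 4 6, 2 6, 2 3, 1 3, 3 5; total weight 1+15+12+3+12 = 43.

43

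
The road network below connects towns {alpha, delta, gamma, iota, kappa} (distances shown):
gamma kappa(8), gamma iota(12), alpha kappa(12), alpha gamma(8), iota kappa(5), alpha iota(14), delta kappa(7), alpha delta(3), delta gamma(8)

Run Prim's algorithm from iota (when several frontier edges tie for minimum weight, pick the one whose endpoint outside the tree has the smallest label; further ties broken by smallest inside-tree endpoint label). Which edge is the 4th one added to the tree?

Prim's algorithm from iota:
Step 1: cheapest edge leaving the tree is iota kappa (5); add kappa.
Step 2: cheapest edge leaving the tree is delta kappa (7); add delta.
Step 3: cheapest edge leaving the tree is alpha delta (3); add alpha.
Step 4: cheapest edge leaving the tree is alpha gamma (8); add gamma.
The 4th edge added is alpha gamma.

alpha-gamma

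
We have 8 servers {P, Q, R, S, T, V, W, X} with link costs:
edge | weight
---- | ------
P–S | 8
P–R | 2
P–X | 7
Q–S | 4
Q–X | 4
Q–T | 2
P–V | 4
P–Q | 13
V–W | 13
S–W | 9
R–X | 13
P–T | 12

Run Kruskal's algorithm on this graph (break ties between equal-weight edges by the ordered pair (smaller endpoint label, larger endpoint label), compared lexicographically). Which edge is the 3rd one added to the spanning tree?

Kruskal: consider edges lightest-first.
P–R (2): add — endpoints in different components.
Q–T (2): add — endpoints in different components.
P–V (4): add — endpoints in different components.
Q–S (4): add — endpoints in different components.
Q–X (4): add — endpoints in different components.
P–X (7): add — endpoints in different components.
P–S (8): skip — P and S already connected.
S–W (9): add — endpoints in different components.
The 3rd edge added is P–V.

P-V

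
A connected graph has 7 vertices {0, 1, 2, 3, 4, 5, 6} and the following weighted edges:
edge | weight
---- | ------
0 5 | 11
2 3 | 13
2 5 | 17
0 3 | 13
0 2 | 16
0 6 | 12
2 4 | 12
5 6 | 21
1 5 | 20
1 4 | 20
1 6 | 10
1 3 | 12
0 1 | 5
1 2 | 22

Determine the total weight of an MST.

63

Grow the tree from 6 using Prim:
Step 1: cheapest edge leaving the tree is 1 6 (10); add 1.
Step 2: cheapest edge leaving the tree is 0 1 (5); add 0.
Step 3: cheapest edge leaving the tree is 0 5 (11); add 5.
Step 4: cheapest edge leaving the tree is 1 3 (12); add 3.
Step 5: cheapest edge leaving the tree is 2 3 (13); add 2.
Step 6: cheapest edge leaving the tree is 2 4 (12); add 4.
MST edges: 1 6, 0 1, 0 5, 1 3, 2 3, 2 4; total weight 10+5+11+12+13+12 = 63.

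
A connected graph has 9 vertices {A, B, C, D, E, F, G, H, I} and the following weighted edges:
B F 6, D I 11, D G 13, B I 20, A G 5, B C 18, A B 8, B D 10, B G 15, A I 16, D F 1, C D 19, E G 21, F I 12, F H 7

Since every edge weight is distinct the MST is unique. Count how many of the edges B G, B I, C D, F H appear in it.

1

Kruskal: consider edges lightest-first.
D F (1): add — endpoints in different components.
A G (5): add — endpoints in different components.
B F (6): add — endpoints in different components.
F H (7): add — endpoints in different components.
A B (8): add — endpoints in different components.
B D (10): skip — B and D already connected.
D I (11): add — endpoints in different components.
F I (12): skip — F and I already connected.
D G (13): skip — D and G already connected.
B G (15): skip — B and G already connected.
A I (16): skip — A and I already connected.
B C (18): add — endpoints in different components.
C D (19): skip — C and D already connected.
B I (20): skip — B and I already connected.
E G (21): add — endpoints in different components.
MST edge set: {D F, A G, B F, F H, A B, D I, B C, E G}.
Of the listed edges, {F H} are in the MST → 1.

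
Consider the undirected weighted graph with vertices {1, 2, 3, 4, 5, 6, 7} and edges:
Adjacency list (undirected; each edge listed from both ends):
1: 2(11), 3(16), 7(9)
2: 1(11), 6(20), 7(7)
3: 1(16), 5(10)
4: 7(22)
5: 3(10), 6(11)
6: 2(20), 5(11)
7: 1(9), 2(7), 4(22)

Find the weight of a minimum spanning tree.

Kruskal: consider edges lightest-first.
2 7 (7): add — endpoints in different components.
1 7 (9): add — endpoints in different components.
3 5 (10): add — endpoints in different components.
1 2 (11): skip — 1 and 2 already connected.
5 6 (11): add — endpoints in different components.
1 3 (16): add — endpoints in different components.
2 6 (20): skip — 2 and 6 already connected.
4 7 (22): add — endpoints in different components.
MST edges: 2 7, 1 7, 3 5, 5 6, 1 3, 4 7; total weight 7+9+10+11+16+22 = 75.

75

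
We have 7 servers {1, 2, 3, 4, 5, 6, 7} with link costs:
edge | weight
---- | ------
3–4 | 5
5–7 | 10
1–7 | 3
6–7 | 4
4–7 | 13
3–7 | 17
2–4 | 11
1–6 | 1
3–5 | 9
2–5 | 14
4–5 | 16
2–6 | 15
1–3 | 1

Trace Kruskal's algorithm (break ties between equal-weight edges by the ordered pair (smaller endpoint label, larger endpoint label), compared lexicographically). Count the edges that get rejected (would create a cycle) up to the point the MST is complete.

Sort edges by weight, then run Kruskal:
1–3 (1): add — endpoints in different components.
1–6 (1): add — endpoints in different components.
1–7 (3): add — endpoints in different components.
6–7 (4): skip — 6 and 7 already connected.
3–4 (5): add — endpoints in different components.
3–5 (9): add — endpoints in different components.
5–7 (10): skip — 5 and 7 already connected.
2–4 (11): add — endpoints in different components.
Edges rejected before the tree was complete: 2.

2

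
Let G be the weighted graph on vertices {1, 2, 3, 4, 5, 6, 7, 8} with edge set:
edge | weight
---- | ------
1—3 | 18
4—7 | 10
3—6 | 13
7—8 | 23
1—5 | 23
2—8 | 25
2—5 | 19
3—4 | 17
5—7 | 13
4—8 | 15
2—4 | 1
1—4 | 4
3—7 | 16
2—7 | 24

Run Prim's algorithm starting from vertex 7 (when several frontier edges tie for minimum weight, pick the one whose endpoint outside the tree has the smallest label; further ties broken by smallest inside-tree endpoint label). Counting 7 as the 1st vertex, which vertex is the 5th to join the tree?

Prim's algorithm from 7:
Step 1: cheapest edge leaving the tree is 4—7 (10); add 4.
Step 2: cheapest edge leaving the tree is 2—4 (1); add 2.
Step 3: cheapest edge leaving the tree is 1—4 (4); add 1.
Step 4: cheapest edge leaving the tree is 5—7 (13); add 5.
Step 5: cheapest edge leaving the tree is 4—8 (15); add 8.
Step 6: cheapest edge leaving the tree is 3—7 (16); add 3.
Step 7: cheapest edge leaving the tree is 3—6 (13); add 6.
Vertex order: 7, 4, 2, 1, 5, 8, 3, 6. The 5th vertex is 5.

5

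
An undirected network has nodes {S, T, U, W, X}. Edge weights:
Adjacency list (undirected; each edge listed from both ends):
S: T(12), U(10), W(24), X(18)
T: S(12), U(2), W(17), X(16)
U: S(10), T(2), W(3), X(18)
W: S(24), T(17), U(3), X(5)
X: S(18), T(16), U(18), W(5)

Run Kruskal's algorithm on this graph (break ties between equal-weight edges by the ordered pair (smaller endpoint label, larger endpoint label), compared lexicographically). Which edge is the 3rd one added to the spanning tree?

W-X

Sort edges by weight, then run Kruskal:
T U (2): add. Components now {X} {S} {T,U} {W}
U W (3): add. Components now {X} {S} {T,U,W}
W X (5): add. Components now {T,U,W,X} {S}
S U (10): add. Components now {S,T,U,W,X}
The 3rd edge added is W X.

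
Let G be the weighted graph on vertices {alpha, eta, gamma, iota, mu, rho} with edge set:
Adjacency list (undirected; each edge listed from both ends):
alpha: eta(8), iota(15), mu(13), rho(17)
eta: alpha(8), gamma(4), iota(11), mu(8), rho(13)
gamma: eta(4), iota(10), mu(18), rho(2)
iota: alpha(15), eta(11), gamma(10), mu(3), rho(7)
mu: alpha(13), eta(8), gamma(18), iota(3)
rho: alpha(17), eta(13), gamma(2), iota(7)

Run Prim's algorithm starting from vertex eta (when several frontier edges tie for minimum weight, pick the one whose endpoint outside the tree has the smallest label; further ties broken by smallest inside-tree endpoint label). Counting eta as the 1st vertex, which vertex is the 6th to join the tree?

Prim, starting at eta.
Step 1: cheapest edge leaving the tree is eta gamma (4); add gamma.
Step 2: cheapest edge leaving the tree is gamma rho (2); add rho.
Step 3: cheapest edge leaving the tree is iota rho (7); add iota.
Step 4: cheapest edge leaving the tree is iota mu (3); add mu.
Step 5: cheapest edge leaving the tree is alpha eta (8); add alpha.
Vertex order: eta, gamma, rho, iota, mu, alpha. The 6th vertex is alpha.

alpha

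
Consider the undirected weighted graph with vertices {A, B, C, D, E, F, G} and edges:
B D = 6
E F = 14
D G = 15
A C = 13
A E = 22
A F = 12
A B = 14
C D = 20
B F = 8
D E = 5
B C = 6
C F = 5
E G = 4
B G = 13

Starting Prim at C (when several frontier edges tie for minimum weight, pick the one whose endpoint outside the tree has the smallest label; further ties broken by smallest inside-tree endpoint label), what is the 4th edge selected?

D-E

Grow the tree from C using Prim:
Step 1: frontier [C F 5, B C 6, A C 13, C D 20] → take C F (5); add F.
Step 2: frontier [B C 6, A C 13, C D 20, B F 8, A F 12, E F 14] → take B C (6); add B.
Step 3: frontier [B D 6, B G 13, A B 14, A C 13, C D 20, A F 12, E F 14] → take B D (6); add D.
Step 4: frontier [B G 13, A B 14, A C 13, D E 5, D G 15, A F 12, E F 14] → take D E (5); add E.
Step 5: frontier [B G 13, A B 14, A C 13, D G 15, E G 4, A E 22, A F 12] → take E G (4); add G.
Step 6: frontier [A B 14, A C 13, A E 22, A F 12] → take A F (12); add A.
The 4th edge added is D E.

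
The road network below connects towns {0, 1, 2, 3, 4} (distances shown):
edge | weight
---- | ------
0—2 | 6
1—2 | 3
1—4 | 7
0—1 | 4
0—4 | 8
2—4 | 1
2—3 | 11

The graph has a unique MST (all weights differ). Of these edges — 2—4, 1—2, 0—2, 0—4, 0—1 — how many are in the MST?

3

Kruskal's algorithm — process edges by increasing weight (ties by edge label):
2—4 (1): add — endpoints in different components.
1—2 (3): add — endpoints in different components.
0—1 (4): add — endpoints in different components.
0—2 (6): skip — 0 and 2 already connected.
1—4 (7): skip — 1 and 4 already connected.
0—4 (8): skip — 0 and 4 already connected.
2—3 (11): add — endpoints in different components.
MST edge set: {2—4, 1—2, 0—1, 2—3}.
Of the listed edges, {2—4, 1—2, 0—1} are in the MST → 3.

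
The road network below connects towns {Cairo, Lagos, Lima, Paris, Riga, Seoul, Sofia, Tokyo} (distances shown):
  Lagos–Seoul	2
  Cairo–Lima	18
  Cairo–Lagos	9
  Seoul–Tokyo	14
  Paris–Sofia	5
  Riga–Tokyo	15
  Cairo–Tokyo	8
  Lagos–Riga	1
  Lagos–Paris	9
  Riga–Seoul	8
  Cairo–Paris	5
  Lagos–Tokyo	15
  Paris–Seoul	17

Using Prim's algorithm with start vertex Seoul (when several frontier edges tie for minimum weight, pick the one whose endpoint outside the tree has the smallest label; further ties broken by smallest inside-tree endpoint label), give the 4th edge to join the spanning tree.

Prim's algorithm from Seoul:
Step 1: cheapest edge leaving the tree is Lagos–Seoul (2); add Lagos.
Step 2: cheapest edge leaving the tree is Lagos–Riga (1); add Riga.
Step 3: cheapest edge leaving the tree is Cairo–Lagos (9); add Cairo.
Step 4: cheapest edge leaving the tree is Cairo–Paris (5); add Paris.
Step 5: cheapest edge leaving the tree is Paris–Sofia (5); add Sofia.
Step 6: cheapest edge leaving the tree is Cairo–Tokyo (8); add Tokyo.
Step 7: cheapest edge leaving the tree is Cairo–Lima (18); add Lima.
The 4th edge added is Cairo–Paris.

Cairo-Paris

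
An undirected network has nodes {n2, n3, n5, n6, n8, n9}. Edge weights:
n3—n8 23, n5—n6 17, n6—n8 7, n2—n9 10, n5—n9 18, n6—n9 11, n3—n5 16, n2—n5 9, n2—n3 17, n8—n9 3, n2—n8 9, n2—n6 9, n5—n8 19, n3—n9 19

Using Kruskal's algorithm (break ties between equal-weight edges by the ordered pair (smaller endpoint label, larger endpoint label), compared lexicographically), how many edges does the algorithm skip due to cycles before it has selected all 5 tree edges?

Kruskal: consider edges lightest-first.
n8—n9 (3): add. Components now {n5} {n8,n9} {n3} {n6} {n2}
n6—n8 (7): add. Components now {n5} {n6,n8,n9} {n3} {n2}
n2—n5 (9): add. Components now {n2,n5} {n6,n8,n9} {n3}
n2—n6 (9): add. Components now {n2,n5,n6,n8,n9} {n3}
n2—n8 (9): skip — n8 and n2 already connected.
n2—n9 (10): skip — n9 and n2 already connected.
n6—n9 (11): skip — n9 and n6 already connected.
n3—n5 (16): add. Components now {n2,n3,n5,n6,n8,n9}
Edges rejected before the tree was complete: 3.

3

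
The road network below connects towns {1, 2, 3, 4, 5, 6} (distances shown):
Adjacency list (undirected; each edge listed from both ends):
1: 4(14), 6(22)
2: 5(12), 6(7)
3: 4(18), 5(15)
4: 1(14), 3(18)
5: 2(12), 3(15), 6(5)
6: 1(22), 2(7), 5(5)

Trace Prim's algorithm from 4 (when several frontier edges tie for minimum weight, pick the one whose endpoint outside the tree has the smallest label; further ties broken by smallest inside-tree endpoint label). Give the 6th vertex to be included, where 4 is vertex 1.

2

Prim's algorithm from 4:
Step 1: frontier [1—4 14, 3—4 18] → take 1—4 (14); add 1.
Step 2: frontier [1—6 22, 3—4 18] → take 3—4 (18); add 3.
Step 3: frontier [1—6 22, 3—5 15] → take 3—5 (15); add 5.
Step 4: frontier [1—6 22, 5—6 5, 2—5 12] → take 5—6 (5); add 6.
Step 5: frontier [2—5 12, 2—6 7] → take 2—6 (7); add 2.
Vertex order: 4, 1, 3, 5, 6, 2. The 6th vertex is 2.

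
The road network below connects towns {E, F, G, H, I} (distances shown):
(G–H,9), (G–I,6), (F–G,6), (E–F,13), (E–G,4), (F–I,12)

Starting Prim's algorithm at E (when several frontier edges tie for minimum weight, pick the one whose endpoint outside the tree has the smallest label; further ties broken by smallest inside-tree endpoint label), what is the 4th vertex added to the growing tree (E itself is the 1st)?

Prim, starting at E.
Step 1: frontier [E–G 4, E–F 13] → take E–G (4); add G.
Step 2: frontier [E–F 13, F–G 6, G–I 6, G–H 9] → take F–G (6); add F.
Step 3: frontier [F–I 12, G–I 6, G–H 9] → take G–I (6); add I.
Step 4: frontier [G–H 9] → take G–H (9); add H.
Vertex order: E, G, F, I, H. The 4th vertex is I.

I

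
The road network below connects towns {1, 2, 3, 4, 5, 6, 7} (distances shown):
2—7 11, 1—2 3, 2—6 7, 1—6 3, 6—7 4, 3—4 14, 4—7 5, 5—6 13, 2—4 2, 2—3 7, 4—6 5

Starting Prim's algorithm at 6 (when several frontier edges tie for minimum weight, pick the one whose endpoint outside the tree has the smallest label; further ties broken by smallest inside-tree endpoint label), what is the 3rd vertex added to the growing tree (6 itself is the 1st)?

2

Grow the tree from 6 using Prim:
Step 1: frontier [1—6 3, 6—7 4, 4—6 5, 2—6 7, 5—6 13] → take 1—6 (3); add 1.
Step 2: frontier [1—2 3, 6—7 4, 4—6 5, 2—6 7, 5—6 13] → take 1—2 (3); add 2.
Step 3: frontier [2—4 2, 2—3 7, 2—7 11, 6—7 4, 4—6 5, 5—6 13] → take 2—4 (2); add 4.
Step 4: frontier [2—3 7, 2—7 11, 4—7 5, 3—4 14, 6—7 4, 5—6 13] → take 6—7 (4); add 7.
Step 5: frontier [2—3 7, 3—4 14, 5—6 13] → take 2—3 (7); add 3.
Step 6: frontier [5—6 13] → take 5—6 (13); add 5.
Vertex order: 6, 1, 2, 4, 7, 3, 5. The 3rd vertex is 2.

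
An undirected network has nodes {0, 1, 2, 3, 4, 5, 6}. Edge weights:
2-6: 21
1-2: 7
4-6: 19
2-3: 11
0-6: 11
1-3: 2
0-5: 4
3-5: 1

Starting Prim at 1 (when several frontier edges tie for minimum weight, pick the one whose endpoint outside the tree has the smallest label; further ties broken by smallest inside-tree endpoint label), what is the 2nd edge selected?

3-5

Grow the tree from 1 using Prim:
Step 1: frontier [1-3 2, 1-2 7] → take 1-3 (2); add 3.
Step 2: frontier [1-2 7, 3-5 1, 2-3 11] → take 3-5 (1); add 5.
Step 3: frontier [1-2 7, 2-3 11, 0-5 4] → take 0-5 (4); add 0.
Step 4: frontier [0-6 11, 1-2 7, 2-3 11] → take 1-2 (7); add 2.
Step 5: frontier [0-6 11, 2-6 21] → take 0-6 (11); add 6.
Step 6: frontier [4-6 19] → take 4-6 (19); add 4.
The 2nd edge added is 3-5.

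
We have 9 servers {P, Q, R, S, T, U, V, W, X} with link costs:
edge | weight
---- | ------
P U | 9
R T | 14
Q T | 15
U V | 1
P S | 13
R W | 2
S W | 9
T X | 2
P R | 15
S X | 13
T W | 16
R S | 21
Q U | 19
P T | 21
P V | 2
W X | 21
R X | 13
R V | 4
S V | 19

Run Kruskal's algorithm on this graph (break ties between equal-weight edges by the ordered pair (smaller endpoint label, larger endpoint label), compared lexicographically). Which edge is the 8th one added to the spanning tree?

Q-T

Kruskal: consider edges lightest-first.
U V (1): add — endpoints in different components.
P V (2): add — endpoints in different components.
R W (2): add — endpoints in different components.
T X (2): add — endpoints in different components.
R V (4): add — endpoints in different components.
P U (9): skip — U and P already connected.
S W (9): add — endpoints in different components.
P S (13): skip — P and S already connected.
R X (13): add — endpoints in different components.
S X (13): skip — S and X already connected.
R T (14): skip — T and R already connected.
P R (15): skip — P and R already connected.
Q T (15): add — endpoints in different components.
The 8th edge added is Q T.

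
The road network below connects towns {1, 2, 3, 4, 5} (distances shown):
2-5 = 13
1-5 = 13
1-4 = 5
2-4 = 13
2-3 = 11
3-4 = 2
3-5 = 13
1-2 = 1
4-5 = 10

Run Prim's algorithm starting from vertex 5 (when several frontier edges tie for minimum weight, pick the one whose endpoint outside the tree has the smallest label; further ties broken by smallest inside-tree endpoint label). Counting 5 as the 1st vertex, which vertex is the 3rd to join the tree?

3

Prim's algorithm from 5:
Step 1: cheapest edge leaving the tree is 4-5 (10); add 4.
Step 2: cheapest edge leaving the tree is 3-4 (2); add 3.
Step 3: cheapest edge leaving the tree is 1-4 (5); add 1.
Step 4: cheapest edge leaving the tree is 1-2 (1); add 2.
Vertex order: 5, 4, 3, 1, 2. The 3rd vertex is 3.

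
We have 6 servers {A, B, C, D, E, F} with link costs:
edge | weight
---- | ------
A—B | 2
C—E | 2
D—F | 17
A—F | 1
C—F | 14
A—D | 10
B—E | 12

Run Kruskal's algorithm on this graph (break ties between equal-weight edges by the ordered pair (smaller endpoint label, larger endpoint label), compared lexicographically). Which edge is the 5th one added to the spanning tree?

Sort edges by weight, then run Kruskal:
A—F (1): add — endpoints in different components.
A—B (2): add — endpoints in different components.
C—E (2): add — endpoints in different components.
A—D (10): add — endpoints in different components.
B—E (12): add — endpoints in different components.
The 5th edge added is B—E.

B-E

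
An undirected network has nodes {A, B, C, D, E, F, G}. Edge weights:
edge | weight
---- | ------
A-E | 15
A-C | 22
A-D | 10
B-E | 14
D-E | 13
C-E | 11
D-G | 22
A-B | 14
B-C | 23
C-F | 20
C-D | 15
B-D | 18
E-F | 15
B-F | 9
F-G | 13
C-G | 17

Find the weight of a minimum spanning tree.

70

Prim, starting at A.
Step 1: cheapest edge leaving the tree is A-D (10); add D.
Step 2: cheapest edge leaving the tree is D-E (13); add E.
Step 3: cheapest edge leaving the tree is C-E (11); add C.
Step 4: cheapest edge leaving the tree is A-B (14); add B.
Step 5: cheapest edge leaving the tree is B-F (9); add F.
Step 6: cheapest edge leaving the tree is F-G (13); add G.
MST edges: A-D, D-E, C-E, A-B, B-F, F-G; total weight 10+13+11+14+9+13 = 70.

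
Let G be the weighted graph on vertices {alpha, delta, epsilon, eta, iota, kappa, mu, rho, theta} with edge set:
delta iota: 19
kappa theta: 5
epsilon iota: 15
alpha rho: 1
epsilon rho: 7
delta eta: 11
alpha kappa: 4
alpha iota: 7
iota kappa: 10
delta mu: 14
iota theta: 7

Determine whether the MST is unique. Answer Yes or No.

Sort edges by weight, then run Kruskal:
alpha rho (1): add — endpoints in different components.
alpha kappa (4): add — endpoints in different components.
kappa theta (5): add — endpoints in different components.
alpha iota (7): add — endpoints in different components.
epsilon rho (7): add — endpoints in different components.
iota theta (7): skip — theta and iota already connected.
iota kappa (10): skip — kappa and iota already connected.
delta eta (11): add — endpoints in different components.
delta mu (14): add — endpoints in different components.
epsilon iota (15): skip — epsilon and iota already connected.
delta iota (19): add — endpoints in different components.
Non-tree edge iota theta has weight 7, equal to the heaviest edge on its tree cycle — swapping gives another MST of the same weight. Not unique.

No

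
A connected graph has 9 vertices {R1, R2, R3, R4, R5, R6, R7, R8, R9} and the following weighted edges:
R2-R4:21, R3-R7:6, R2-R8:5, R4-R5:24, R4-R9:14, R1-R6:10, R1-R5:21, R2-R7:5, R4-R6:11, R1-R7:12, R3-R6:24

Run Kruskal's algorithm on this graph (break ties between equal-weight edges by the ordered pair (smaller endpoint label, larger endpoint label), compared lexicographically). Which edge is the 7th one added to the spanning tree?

Kruskal: consider edges lightest-first.
R2-R7 (5): add — endpoints in different components.
R2-R8 (5): add — endpoints in different components.
R3-R7 (6): add — endpoints in different components.
R1-R6 (10): add — endpoints in different components.
R4-R6 (11): add — endpoints in different components.
R1-R7 (12): add — endpoints in different components.
R4-R9 (14): add — endpoints in different components.
R1-R5 (21): add — endpoints in different components.
The 7th edge added is R4-R9.

R4-R9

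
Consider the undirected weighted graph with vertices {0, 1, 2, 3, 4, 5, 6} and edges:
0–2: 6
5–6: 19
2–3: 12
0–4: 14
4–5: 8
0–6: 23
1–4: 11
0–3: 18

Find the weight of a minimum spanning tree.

Kruskal: consider edges lightest-first.
0–2 (6): add. Components now {0,2} {1} {3} {4} {5} {6}
4–5 (8): add. Components now {0,2} {1} {3} {4,5} {6}
1–4 (11): add. Components now {0,2} {1,4,5} {3} {6}
2–3 (12): add. Components now {0,2,3} {1,4,5} {6}
0–4 (14): add. Components now {0,1,2,3,4,5} {6}
0–3 (18): skip — 0 and 3 already connected.
5–6 (19): add. Components now {0,1,2,3,4,5,6}
MST edges: 0–2, 4–5, 1–4, 2–3, 0–4, 5–6; total weight 6+8+11+12+14+19 = 70.

70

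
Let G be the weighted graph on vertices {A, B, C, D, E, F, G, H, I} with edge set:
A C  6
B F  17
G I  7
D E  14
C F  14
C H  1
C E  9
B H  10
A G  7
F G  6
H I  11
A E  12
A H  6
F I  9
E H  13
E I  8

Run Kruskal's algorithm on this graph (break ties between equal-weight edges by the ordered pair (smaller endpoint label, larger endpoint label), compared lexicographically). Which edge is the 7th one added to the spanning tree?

Kruskal's algorithm — process edges by increasing weight (ties by edge label):
C H (1): add — endpoints in different components.
A C (6): add — endpoints in different components.
A H (6): skip — A and H already connected.
F G (6): add — endpoints in different components.
A G (7): add — endpoints in different components.
G I (7): add — endpoints in different components.
E I (8): add — endpoints in different components.
C E (9): skip — C and E already connected.
F I (9): skip — F and I already connected.
B H (10): add — endpoints in different components.
H I (11): skip — H and I already connected.
A E (12): skip — A and E already connected.
E H (13): skip — E and H already connected.
C F (14): skip — C and F already connected.
D E (14): add — endpoints in different components.
The 7th edge added is B H.

B-H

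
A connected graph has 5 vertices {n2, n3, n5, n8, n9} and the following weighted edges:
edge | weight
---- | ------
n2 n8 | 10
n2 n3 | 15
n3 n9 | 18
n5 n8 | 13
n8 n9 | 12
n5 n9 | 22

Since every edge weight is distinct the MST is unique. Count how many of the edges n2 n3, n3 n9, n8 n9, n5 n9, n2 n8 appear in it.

3

Kruskal's algorithm — process edges by increasing weight (ties by edge label):
n2 n8 (10): add. Components now {n5} {n9} {n2,n8} {n3}
n8 n9 (12): add. Components now {n5} {n2,n8,n9} {n3}
n5 n8 (13): add. Components now {n2,n5,n8,n9} {n3}
n2 n3 (15): add. Components now {n2,n3,n5,n8,n9}
MST edge set: {n2 n8, n8 n9, n5 n8, n2 n3}.
Of the listed edges, {n2 n3, n8 n9, n2 n8} are in the MST → 3.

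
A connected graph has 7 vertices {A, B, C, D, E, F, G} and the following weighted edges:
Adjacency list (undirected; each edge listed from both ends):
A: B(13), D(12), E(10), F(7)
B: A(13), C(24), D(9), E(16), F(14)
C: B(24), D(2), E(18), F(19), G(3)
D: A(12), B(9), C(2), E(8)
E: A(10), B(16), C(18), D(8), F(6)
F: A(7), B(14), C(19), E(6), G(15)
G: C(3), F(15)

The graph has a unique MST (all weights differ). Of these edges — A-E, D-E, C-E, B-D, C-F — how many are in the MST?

2

Kruskal: consider edges lightest-first.
C-D (2): add — endpoints in different components.
C-G (3): add — endpoints in different components.
E-F (6): add — endpoints in different components.
A-F (7): add — endpoints in different components.
D-E (8): add — endpoints in different components.
B-D (9): add — endpoints in different components.
MST edge set: {C-D, C-G, E-F, A-F, D-E, B-D}.
Of the listed edges, {D-E, B-D} are in the MST → 2.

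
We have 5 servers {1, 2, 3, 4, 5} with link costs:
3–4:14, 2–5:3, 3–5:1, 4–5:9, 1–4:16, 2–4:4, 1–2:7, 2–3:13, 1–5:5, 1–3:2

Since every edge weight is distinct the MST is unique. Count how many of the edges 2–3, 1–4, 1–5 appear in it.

Kruskal's algorithm — process edges by increasing weight (ties by edge label):
3–5 (1): add — endpoints in different components.
1–3 (2): add — endpoints in different components.
2–5 (3): add — endpoints in different components.
2–4 (4): add — endpoints in different components.
MST edge set: {3–5, 1–3, 2–5, 2–4}.
Of the listed edges, {} are in the MST → 0.

0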